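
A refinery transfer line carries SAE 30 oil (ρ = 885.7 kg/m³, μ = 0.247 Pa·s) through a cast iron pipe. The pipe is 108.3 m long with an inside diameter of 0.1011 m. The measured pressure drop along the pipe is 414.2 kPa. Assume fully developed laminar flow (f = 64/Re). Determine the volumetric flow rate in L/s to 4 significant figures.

Q ≈ 39.70 L/s

For laminar flow, f = 64/Re with Re = ρVD/μ, so Darcy-Weisbach reduces to ΔP = 32μLV/D². Solving for V: V = ΔP·D²/(32μL) = 4.142e+05·(0.1011)²/(32·0.247·108.3) = 4.946 m/s.
Check: Re = ρVD/μ = 885.7·4.946·0.1011/0.247 = 1793 < 2300, so the laminar assumption holds.
Q = V·A = 4.946·(π/4·0.1011²) = 0.0397 m³/s = 39.70 L/s.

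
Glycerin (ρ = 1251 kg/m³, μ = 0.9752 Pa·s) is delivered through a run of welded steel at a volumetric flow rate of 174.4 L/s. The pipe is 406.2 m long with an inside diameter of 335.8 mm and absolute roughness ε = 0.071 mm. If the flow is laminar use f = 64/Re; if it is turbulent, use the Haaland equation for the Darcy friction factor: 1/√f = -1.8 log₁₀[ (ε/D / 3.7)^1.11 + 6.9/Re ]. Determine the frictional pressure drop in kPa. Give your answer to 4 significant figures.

Q = 174.4 L/s = 174.4/1000 = 0.1744 m³/s.
Cross-sectional area A = πD²/4 = π(0.3358)²/4 = 0.08856 m²; mean velocity V = Q/A = 0.1744/0.08856 = 1.969 m/s.
Reynolds number Re = ρVD/μ = 1251 · 1.969 · 0.3358 / 0.975 = 848.3.
Re < 2300 → laminar flow, so f = 64/Re = 64/848.3 = 0.07545 (the turbulent correlation is not needed).
Darcy-Weisbach: ΔP = f(L/D)(ρV²/2) = 0.07545·(406.2/0.3358)·(1251·1.969²/2) = 0.07545·1210·2426 = 2.214e+05 Pa.
ΔP = 2.214e+05 Pa = 221.4 kPa.

ΔP ≈ 221.4 kPa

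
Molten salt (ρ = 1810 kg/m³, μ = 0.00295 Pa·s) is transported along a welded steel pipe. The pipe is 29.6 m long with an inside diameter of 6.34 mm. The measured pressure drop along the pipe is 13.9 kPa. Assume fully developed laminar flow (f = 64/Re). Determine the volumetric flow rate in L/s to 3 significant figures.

Q ≈ 0.00631 L/s

For laminar flow, f = 64/Re with Re = ρVD/μ, so Darcy-Weisbach reduces to ΔP = 32μLV/D². Solving for V: V = ΔP·D²/(32μL) = 1.39e+04·(0.00634)²/(32·0.00295·29.6) = 0.2 m/s.
Check: Re = ρVD/μ = 1810·0.2·0.00634/0.00295 = 777.8 < 2300, so the laminar assumption holds.
Q = V·A = 0.2·(π/4·0.00634²) = 6.312e-06 m³/s = 0.00631 L/s.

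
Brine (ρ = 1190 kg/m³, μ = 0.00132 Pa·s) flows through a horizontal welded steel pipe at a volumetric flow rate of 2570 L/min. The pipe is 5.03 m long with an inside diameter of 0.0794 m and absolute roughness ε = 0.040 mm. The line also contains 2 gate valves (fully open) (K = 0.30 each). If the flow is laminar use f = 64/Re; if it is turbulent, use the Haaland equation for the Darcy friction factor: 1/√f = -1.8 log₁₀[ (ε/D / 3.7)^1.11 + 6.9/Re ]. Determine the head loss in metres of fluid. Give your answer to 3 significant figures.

Q = 2570 L/min = 2570/60000 = 0.04283 m³/s.
Cross-sectional area A = πD²/4 = π(0.0794)²/4 = 0.004951 m²; mean velocity V = Q/A = 0.04283/0.004951 = 8.651 m/s.
Reynolds number Re = ρVD/μ = 1190 · 8.651 · 0.0794 / 0.00132 = 6.192e+05.
Re > 4000 → turbulent. Relative roughness ε/D = 4e-05/0.0794 = 0.000504. Haaland: 1/√f = -1.8 log₁₀[(0.000504/3.7)^1.11 + 6.9/6.192e+05] = -1.8 log₁₀[5.11e-05 + 1.11e-05] = 7.57, so f = 0.01745.
Total minor-loss coefficient ΣK = 2·0.3 = 0.6.
ΔP = [f·L/D + ΣK]·(ρV²/2) = [0.01745·5.03/0.0794 + 0.6]·(1190·8.651²/2) = [1.105 + 0.6]·4.453e+04 = 7.594e+04 Pa.
Head loss h_f = ΔP/(ρg) = 7.594e+04/(1190·9.81) = 6.50 m.

h_f ≈ 6.50 m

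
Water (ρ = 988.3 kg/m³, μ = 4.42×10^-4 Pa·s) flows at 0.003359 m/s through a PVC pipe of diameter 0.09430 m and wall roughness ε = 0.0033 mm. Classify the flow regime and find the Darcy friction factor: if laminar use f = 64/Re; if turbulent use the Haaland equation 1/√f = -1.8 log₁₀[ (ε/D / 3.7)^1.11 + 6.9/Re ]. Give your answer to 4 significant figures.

f ≈ 0.09036

Re = ρVD/μ = 988.3·0.003359·0.0943/0.000442 = 708.3.
Re < 2300 → laminar, so f = 64/Re = 0.09036 (roughness is irrelevant in laminar flow).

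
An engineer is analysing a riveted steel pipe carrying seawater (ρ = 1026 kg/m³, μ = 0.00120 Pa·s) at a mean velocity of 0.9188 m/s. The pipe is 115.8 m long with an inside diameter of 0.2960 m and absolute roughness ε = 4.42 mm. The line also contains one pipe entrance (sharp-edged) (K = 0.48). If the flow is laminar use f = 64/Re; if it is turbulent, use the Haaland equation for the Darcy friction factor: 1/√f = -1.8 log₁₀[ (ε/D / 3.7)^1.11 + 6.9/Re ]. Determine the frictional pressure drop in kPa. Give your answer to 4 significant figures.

ΔP ≈ 7.645 kPa

Reynolds number Re = ρVD/μ = 1026 · 0.9188 · 0.296 / 0.0012 = 2.325e+05.
Re > 4000 → turbulent. Relative roughness ε/D = 0.00442/0.296 = 0.0149. Haaland: 1/√f = -1.8 log₁₀[(0.0149/3.7)^1.11 + 6.9/2.325e+05] = -1.8 log₁₀[0.0022 + 2.97e-05] = 4.773, so f = 0.0439.
Total minor-loss coefficient ΣK = 1·0.48 = 0.48.
ΔP = [f·L/D + ΣK]·(ρV²/2) = [0.0439·115.8/0.296 + 0.48]·(1026·0.9188²/2) = [17.17 + 0.48]·433.1 = 7645 Pa.
ΔP = 7645 Pa = 7.645 kPa.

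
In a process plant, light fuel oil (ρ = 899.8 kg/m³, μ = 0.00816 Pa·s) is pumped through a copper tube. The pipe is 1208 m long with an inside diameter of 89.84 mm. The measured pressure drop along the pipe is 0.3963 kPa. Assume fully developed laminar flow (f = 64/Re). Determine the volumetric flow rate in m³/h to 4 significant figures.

Q ≈ 0.2314 m³/h

For laminar flow, f = 64/Re with Re = ρVD/μ, so Darcy-Weisbach reduces to ΔP = 32μLV/D². Solving for V: V = ΔP·D²/(32μL) = 396.3·(0.08984)²/(32·0.00816·1208) = 0.01014 m/s.
Check: Re = ρVD/μ = 899.8·0.01014·0.08984/0.00816 = 100.5 < 2300, so the laminar assumption holds.
Q = V·A = 0.01014·(π/4·0.08984²) = 6.428e-05 m³/s = 0.2314 m³/h.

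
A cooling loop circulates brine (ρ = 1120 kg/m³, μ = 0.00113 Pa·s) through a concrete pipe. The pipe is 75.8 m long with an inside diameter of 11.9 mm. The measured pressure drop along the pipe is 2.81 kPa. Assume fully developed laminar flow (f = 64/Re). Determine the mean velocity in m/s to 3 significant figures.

For laminar flow, f = 64/Re with Re = ρVD/μ, so Darcy-Weisbach reduces to ΔP = 32μLV/D². Solving for V: V = ΔP·D²/(32μL) = 2810·(0.0119)²/(32·0.00113·75.8) = 0.1452 m/s.
Check: Re = ρVD/μ = 1120·0.1452·0.0119/0.00113 = 1712 < 2300, so the laminar assumption holds.

V ≈ 0.145 m/s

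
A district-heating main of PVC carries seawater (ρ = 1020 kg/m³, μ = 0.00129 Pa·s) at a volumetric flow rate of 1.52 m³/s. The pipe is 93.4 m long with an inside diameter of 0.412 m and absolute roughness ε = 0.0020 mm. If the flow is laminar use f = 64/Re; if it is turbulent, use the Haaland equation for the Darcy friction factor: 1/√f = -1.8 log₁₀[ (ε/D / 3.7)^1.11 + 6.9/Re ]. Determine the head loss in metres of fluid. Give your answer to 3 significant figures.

Cross-sectional area A = πD²/4 = π(0.412)²/4 = 0.1333 m²; mean velocity V = Q/A = 1.52/0.1333 = 11.4 m/s.
Reynolds number Re = ρVD/μ = 1020 · 11.4 · 0.412 / 0.00129 = 3.714e+06.
Re > 4000 → turbulent. Relative roughness ε/D = 2e-06/0.412 = 4.85e-06. Haaland: 1/√f = -1.8 log₁₀[(4.85e-06/3.7)^1.11 + 6.9/3.714e+06] = -1.8 log₁₀[2.96e-07 + 1.86e-06] = 10.2, so f = 0.009611.
Darcy-Weisbach: ΔP = f(L/D)(ρV²/2) = 0.009611·(93.4/0.412)·(1020·11.4²/2) = 0.009611·226.7·6.63e+04 = 1.444e+05 Pa.
Head loss h_f = ΔP/(ρg) = 1.444e+05/(1020·9.81) = 14.4 m.

h_f ≈ 14.4 m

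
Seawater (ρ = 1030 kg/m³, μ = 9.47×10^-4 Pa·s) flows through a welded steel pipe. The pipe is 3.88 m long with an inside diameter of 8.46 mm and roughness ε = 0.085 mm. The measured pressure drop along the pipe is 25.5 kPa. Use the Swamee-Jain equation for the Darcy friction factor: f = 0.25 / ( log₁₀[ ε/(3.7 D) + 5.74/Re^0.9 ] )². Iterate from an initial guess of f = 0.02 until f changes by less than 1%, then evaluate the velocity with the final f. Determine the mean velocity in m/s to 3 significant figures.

Rearranging Darcy-Weisbach: V = √(2·ΔP·D/(f·L·ρ)). With ε/D = 8.5e-05/0.00846 = 0.01, iterate starting from f = 0.02:
  f = 0.02 → V = √(2·2.55e+04·0.00846/(0.02·3.88·1030)) = 2.323 m/s; Re = ρVD/μ = 2.138e+04; f → 0.04121
  f = 0.04121 → V = 1.619 m/s; Re = 1.489e+04; f → 0.04237
  f = 0.04237 → V = 1.596 m/s; Re = 1.469e+04; f → 0.04242
Converged (Δf/f < 1%). With the final f = 0.04242: V = √(2·2.55e+04·0.00846/(0.04242·3.88·1030)) = 1.595 m/s.

V ≈ 1.60 m/s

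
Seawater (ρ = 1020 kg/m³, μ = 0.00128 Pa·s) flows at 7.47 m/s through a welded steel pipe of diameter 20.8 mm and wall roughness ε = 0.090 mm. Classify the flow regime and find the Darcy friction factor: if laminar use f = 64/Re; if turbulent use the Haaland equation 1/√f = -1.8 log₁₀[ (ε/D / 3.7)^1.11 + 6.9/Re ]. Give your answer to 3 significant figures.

f ≈ 0.0299

Re = ρVD/μ = 1020·7.47·0.0208/0.00128 = 1.238e+05.
Re > 4000 → turbulent. ε/D = 9e-05/0.0208 = 0.00433; Haaland: 1/√f = -1.8 log₁₀[0.000556 + 5.57e-05] = 5.784, so f = 0.0299.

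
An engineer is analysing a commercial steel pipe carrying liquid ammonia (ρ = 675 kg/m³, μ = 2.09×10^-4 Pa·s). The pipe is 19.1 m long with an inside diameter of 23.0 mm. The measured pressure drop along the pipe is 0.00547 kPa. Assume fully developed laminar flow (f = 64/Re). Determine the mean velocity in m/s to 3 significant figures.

For laminar flow, f = 64/Re with Re = ρVD/μ, so Darcy-Weisbach reduces to ΔP = 32μLV/D². Solving for V: V = ΔP·D²/(32μL) = 5.47·(0.023)²/(32·0.000209·19.1) = 0.02265 m/s.
Check: Re = ρVD/μ = 675·0.02265·0.023/0.000209 = 1683 < 2300, so the laminar assumption holds.

V ≈ 0.0227 m/s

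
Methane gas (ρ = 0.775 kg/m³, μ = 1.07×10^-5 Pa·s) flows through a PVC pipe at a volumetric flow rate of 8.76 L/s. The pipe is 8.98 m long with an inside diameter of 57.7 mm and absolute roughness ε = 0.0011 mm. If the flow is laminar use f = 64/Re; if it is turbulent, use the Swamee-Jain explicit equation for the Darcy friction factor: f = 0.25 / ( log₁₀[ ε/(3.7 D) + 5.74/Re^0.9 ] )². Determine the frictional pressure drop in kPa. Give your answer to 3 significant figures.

ΔP ≈ 0.0192 kPa

Q = 8.76 L/s = 8.76/1000 = 0.00876 m³/s.
Cross-sectional area A = πD²/4 = π(0.0577)²/4 = 0.002615 m²; mean velocity V = Q/A = 0.00876/0.002615 = 3.35 m/s.
Reynolds number Re = ρVD/μ = 0.775 · 3.35 · 0.0577 / 1.07e-05 = 1.4e+04.
Re > 4000 → turbulent. Relative roughness ε/D = 1.1e-06/0.0577 = 1.91e-05. Swamee-Jain: f = 0.25/(log₁₀[1.91e-05/3.7 + 5.74/1.4e+04^0.9])² = 0.25/(log₁₀[5.15e-06 + 0.00107])² = 0.25/(-2.971)² = 0.02833.
Darcy-Weisbach: ΔP = f(L/D)(ρV²/2) = 0.02833·(8.98/0.0577)·(0.775·3.35²/2) = 0.02833·155.6·4.349 = 19.18 Pa.
ΔP = 19.18 Pa = 0.0192 kPa.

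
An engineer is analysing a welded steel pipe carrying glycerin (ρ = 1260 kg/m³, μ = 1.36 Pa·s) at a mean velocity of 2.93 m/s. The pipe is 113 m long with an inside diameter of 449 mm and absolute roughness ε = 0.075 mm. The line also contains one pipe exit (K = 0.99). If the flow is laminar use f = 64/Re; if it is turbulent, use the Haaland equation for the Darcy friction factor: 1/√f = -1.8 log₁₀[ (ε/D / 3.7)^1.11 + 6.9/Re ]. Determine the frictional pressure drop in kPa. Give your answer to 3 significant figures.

Reynolds number Re = ρVD/μ = 1260 · 2.93 · 0.449 / 1.36 = 1219.
Re < 2300 → laminar flow, so f = 64/Re = 64/1219 = 0.05251 (the turbulent correlation is not needed).
Total minor-loss coefficient ΣK = 1·0.99 = 0.99.
ΔP = [f·L/D + ΣK]·(ρV²/2) = [0.05251·113/0.449 + 0.99]·(1260·2.93²/2) = [13.21 + 0.99]·5408 = 7.683e+04 Pa.
ΔP = 7.683e+04 Pa = 76.8 kPa.

ΔP ≈ 76.8 kPa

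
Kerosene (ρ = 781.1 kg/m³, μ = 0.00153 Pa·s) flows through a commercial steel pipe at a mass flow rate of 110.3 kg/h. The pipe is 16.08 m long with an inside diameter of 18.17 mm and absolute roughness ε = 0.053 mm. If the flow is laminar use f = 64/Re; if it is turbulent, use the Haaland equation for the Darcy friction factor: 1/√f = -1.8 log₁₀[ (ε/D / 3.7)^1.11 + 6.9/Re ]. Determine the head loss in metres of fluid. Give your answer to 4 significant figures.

ṁ = 110.3 kg/h = 110.3/3600 = 0.03064 kg/s.
A = πD²/4 = π(0.01817)²/4 = 0.0002593 m²; mean velocity V = ṁ/(ρA) = 0.03064/(781.1 · 0.0002593) = 0.1513 m/s.
Reynolds number Re = ρVD/μ = 781.1 · 0.1513 · 0.01817 / 0.00153 = 1403.
Re < 2300 → laminar flow, so f = 64/Re = 64/1403 = 0.04561 (the turbulent correlation is not needed).
Darcy-Weisbach: ΔP = f(L/D)(ρV²/2) = 0.04561·(16.08/0.01817)·(781.1·0.1513²/2) = 0.04561·885·8.937 = 360.7 Pa.
Head loss h_f = ΔP/(ρg) = 360.7/(781.1·9.81) = 0.04708 m.

h_f ≈ 0.04708 m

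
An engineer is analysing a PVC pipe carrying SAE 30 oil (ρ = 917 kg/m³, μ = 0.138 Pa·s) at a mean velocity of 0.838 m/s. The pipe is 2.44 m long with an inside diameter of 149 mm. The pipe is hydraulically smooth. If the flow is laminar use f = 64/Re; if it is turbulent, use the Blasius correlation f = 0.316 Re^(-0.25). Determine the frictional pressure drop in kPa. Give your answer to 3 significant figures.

Reynolds number Re = ρVD/μ = 917 · 0.838 · 0.149 / 0.138 = 829.7.
Re < 2300 → laminar flow, so f = 64/Re = 64/829.7 = 0.07714 (the turbulent correlation is not needed).
Darcy-Weisbach: ΔP = f(L/D)(ρV²/2) = 0.07714·(2.44/0.149)·(917·0.838²/2) = 0.07714·16.38·322 = 406.7 Pa.
ΔP = 406.7 Pa = 0.407 kPa.

ΔP ≈ 0.407 kPa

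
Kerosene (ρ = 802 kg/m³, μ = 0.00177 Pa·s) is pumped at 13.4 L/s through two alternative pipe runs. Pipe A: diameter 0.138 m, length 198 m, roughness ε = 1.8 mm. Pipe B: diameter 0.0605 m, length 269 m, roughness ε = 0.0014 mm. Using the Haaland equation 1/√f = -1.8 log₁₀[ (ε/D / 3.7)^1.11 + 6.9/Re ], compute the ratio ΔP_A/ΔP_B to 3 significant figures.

ΔP_A/ΔP_B ≈ 0.0297

Pipe A: V = Q/A = 0.0134/0.01496 = 0.8959 m/s; Re = 5.602e+04; ε/D = 0.013; Haaland → f = 0.04249; ΔP_A = f(L/D)(ρV²/2) = 1.962e+04 Pa.
Pipe B: V = Q/A = 0.0134/0.002875 = 4.661 m/s; Re = 1.278e+05; ε/D = 2.31e-05; Haaland → f = 0.01705; ΔP_B = f(L/D)(ρV²/2) = 6.606e+05 Pa.
ΔP_A/ΔP_B = 1.962e+04/6.606e+05 = 0.0297.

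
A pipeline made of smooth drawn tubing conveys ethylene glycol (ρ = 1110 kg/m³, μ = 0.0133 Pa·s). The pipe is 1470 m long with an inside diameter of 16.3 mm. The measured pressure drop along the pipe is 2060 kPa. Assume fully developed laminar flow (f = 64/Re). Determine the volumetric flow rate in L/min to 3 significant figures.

For laminar flow, f = 64/Re with Re = ρVD/μ, so Darcy-Weisbach reduces to ΔP = 32μLV/D². Solving for V: V = ΔP·D²/(32μL) = 2.06e+06·(0.0163)²/(32·0.0133·1470) = 0.8748 m/s.
Check: Re = ρVD/μ = 1110·0.8748·0.0163/0.0133 = 1190 < 2300, so the laminar assumption holds.
Q = V·A = 0.8748·(π/4·0.0163²) = 0.0001826 m³/s = 11.0 L/min.

Q ≈ 11.0 L/min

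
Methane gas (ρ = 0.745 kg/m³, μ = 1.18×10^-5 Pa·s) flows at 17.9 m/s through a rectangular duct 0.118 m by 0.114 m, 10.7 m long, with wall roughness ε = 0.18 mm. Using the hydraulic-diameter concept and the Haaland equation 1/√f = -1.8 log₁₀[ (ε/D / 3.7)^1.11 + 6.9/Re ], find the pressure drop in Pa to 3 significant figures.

ΔP ≈ 257 Pa

Hydraulic diameter D_h = 4A/P = 4·(0.118·0.114)/(2·(0.118+0.114)) = 0.05381/0.464 = 0.116 m.
Re = ρVD_h/μ = 0.745·17.9·0.116/1.18e-05 = 1.311e+05.
ε/D_h = 0.00018/0.116 = 0.00155; Haaland gives 1/√f = -1.8 log₁₀[0.000178+5.26e-05] = 6.546, so f = 0.02334.
ΔP = f(L/D_h)(ρV²/2) = 0.02334·10.7/0.116·119.4 = 257 Pa.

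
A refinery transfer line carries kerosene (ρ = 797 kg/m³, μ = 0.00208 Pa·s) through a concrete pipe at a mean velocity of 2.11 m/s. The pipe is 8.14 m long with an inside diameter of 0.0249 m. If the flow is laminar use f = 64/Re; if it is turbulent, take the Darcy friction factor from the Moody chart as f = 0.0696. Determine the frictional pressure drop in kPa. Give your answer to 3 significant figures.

Reynolds number Re = ρVD/μ = 797 · 2.11 · 0.0249 / 0.00208 = 2.013e+04.
Re > 4000 → turbulent; use the Moody-chart value f = 0.0696.
Darcy-Weisbach: ΔP = f(L/D)(ρV²/2) = 0.0696·(8.14/0.0249)·(797·2.11²/2) = 0.0696·326.9·1774 = 4.037e+04 Pa.
ΔP = 4.037e+04 Pa = 40.4 kPa.

ΔP ≈ 40.4 kPa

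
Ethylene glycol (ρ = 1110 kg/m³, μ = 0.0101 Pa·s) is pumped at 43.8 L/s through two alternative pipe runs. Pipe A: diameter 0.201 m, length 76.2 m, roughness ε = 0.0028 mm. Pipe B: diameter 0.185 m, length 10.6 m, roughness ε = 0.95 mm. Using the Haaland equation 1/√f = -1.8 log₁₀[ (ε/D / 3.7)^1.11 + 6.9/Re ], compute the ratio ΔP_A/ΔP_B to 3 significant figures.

ΔP_A/ΔP_B ≈ 3.34

Pipe A: V = Q/A = 0.0438/0.03173 = 1.38 m/s; Re = 3.049e+04; ε/D = 1.39e-05; Haaland → f = 0.02325; ΔP_A = f(L/D)(ρV²/2) = 9321 Pa.
Pipe B: V = Q/A = 0.0438/0.02688 = 1.629 m/s; Re = 3.313e+04; ε/D = 0.00514; Haaland → f = 0.03307; ΔP_B = f(L/D)(ρV²/2) = 2792 Pa.
ΔP_A/ΔP_B = 9321/2792 = 3.34.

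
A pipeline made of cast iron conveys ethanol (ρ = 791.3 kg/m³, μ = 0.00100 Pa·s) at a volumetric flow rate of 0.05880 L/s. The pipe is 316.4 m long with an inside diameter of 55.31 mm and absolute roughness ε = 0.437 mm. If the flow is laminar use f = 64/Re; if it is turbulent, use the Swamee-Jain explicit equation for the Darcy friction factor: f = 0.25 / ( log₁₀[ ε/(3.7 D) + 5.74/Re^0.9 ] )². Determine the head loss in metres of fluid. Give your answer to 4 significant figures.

h_f ≈ 0.01043 m

Q = 0.05880 L/s = 0.05880/1000 = 5.88e-05 m³/s.
Cross-sectional area A = πD²/4 = π(0.05531)²/4 = 0.002403 m²; mean velocity V = Q/A = 5.88e-05/0.002403 = 0.02447 m/s.
Reynolds number Re = ρVD/μ = 791.3 · 0.02447 · 0.05531 / 0.001 = 1071.
Re < 2300 → laminar flow, so f = 64/Re = 64/1071 = 0.05975 (the turbulent correlation is not needed).
Darcy-Weisbach: ΔP = f(L/D)(ρV²/2) = 0.05975·(316.4/0.05531)·(791.3·0.02447²/2) = 0.05975·5720·0.237 = 81 Pa.
Head loss h_f = ΔP/(ρg) = 81/(791.3·9.81) = 0.01043 m.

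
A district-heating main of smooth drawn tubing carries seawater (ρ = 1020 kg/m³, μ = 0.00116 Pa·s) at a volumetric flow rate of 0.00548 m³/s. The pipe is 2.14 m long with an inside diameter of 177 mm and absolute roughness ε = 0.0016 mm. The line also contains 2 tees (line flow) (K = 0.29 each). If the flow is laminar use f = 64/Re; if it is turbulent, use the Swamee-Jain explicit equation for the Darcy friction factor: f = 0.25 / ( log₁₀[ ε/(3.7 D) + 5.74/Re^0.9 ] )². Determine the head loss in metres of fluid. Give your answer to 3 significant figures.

h_f ≈ 0.00216 m

Cross-sectional area A = πD²/4 = π(0.177)²/4 = 0.02461 m²; mean velocity V = Q/A = 0.00548/0.02461 = 0.2227 m/s.
Reynolds number Re = ρVD/μ = 1020 · 0.2227 · 0.177 / 0.00116 = 3.466e+04.
Re > 4000 → turbulent. Relative roughness ε/D = 1.6e-06/0.177 = 9.04e-06. Swamee-Jain: f = 0.25/(log₁₀[9.04e-06/3.7 + 5.74/3.466e+04^0.9])² = 0.25/(log₁₀[2.44e-06 + 0.000471])² = 0.25/(-3.325)² = 0.02262.
Total minor-loss coefficient ΣK = 2·0.29 = 0.58.
ΔP = [f·L/D + ΣK]·(ρV²/2) = [0.02262·2.14/0.177 + 0.58]·(1020·0.2227²/2) = [0.2734 + 0.58]·25.3 = 21.59 Pa.
Head loss h_f = ΔP/(ρg) = 21.59/(1020·9.81) = 0.00216 m.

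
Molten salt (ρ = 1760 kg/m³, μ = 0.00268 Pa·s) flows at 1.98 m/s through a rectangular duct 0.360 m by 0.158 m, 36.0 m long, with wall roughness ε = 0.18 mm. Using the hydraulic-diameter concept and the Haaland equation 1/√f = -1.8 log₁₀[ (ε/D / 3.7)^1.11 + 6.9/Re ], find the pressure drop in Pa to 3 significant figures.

Hydraulic diameter D_h = 4A/P = 4·(0.36·0.158)/(2·(0.36+0.158)) = 0.2275/1.036 = 0.2196 m.
Re = ρVD_h/μ = 1760·1.98·0.2196/0.00268 = 2.856e+05.
ε/D_h = 0.00018/0.2196 = 0.00082; Haaland gives 1/√f = -1.8 log₁₀[8.78e-05+2.42e-05] = 7.112, so f = 0.01977.
ΔP = f(L/D_h)(ρV²/2) = 0.01977·36/0.2196·3450 = 1.118e+04 Pa.

ΔP ≈ 11200 Pa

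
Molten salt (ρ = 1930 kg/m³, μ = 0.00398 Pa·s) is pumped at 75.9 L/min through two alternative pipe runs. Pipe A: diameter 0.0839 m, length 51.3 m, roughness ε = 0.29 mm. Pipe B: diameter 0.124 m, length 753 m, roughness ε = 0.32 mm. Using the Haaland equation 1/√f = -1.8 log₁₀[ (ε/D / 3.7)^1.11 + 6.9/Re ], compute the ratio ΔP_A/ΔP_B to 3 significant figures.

ΔP_A/ΔP_B ≈ 0.455

Pipe A: V = Q/A = 0.001265/0.005529 = 0.2288 m/s; Re = 9309; ε/D = 0.00346; Haaland → f = 0.03595; ΔP_A = f(L/D)(ρV²/2) = 1111 Pa.
Pipe B: V = Q/A = 0.001265/0.01208 = 0.1048 m/s; Re = 6299; ε/D = 0.00258; Haaland → f = 0.03797; ΔP_B = f(L/D)(ρV²/2) = 2441 Pa.
ΔP_A/ΔP_B = 1111/2441 = 0.455.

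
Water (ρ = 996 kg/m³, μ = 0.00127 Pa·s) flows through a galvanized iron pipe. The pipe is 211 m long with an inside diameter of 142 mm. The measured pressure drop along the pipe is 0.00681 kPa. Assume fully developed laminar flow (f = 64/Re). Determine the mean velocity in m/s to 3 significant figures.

For laminar flow, f = 64/Re with Re = ρVD/μ, so Darcy-Weisbach reduces to ΔP = 32μLV/D². Solving for V: V = ΔP·D²/(32μL) = 6.81·(0.142)²/(32·0.00127·211) = 0.01601 m/s.
Check: Re = ρVD/μ = 996·0.01601·0.142/0.00127 = 1783 < 2300, so the laminar assumption holds.

V ≈ 0.0160 m/s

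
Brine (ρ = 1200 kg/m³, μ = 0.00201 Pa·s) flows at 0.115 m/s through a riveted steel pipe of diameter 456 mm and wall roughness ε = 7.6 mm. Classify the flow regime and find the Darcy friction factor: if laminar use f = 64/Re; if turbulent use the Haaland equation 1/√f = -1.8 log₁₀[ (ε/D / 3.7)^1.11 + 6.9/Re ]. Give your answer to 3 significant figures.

Re = ρVD/μ = 1200·0.115·0.456/0.00201 = 3.131e+04.
Re > 4000 → turbulent. ε/D = 0.0076/0.456 = 0.0167; Haaland: 1/√f = -1.8 log₁₀[0.00249 + 0.00022] = 4.622, so f = 0.04682.

f ≈ 0.0468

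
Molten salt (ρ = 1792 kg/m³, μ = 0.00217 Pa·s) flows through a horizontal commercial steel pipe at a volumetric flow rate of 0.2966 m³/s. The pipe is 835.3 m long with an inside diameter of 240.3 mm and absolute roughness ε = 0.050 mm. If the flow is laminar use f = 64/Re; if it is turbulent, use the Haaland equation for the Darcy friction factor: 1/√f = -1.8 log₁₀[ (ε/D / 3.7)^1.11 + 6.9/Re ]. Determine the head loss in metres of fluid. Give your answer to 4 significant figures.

h_f ≈ 110.0 m

Cross-sectional area A = πD²/4 = π(0.2403)²/4 = 0.04535 m²; mean velocity V = Q/A = 0.2966/0.04535 = 6.54 m/s.
Reynolds number Re = ρVD/μ = 1792 · 6.54 · 0.2403 / 0.00217 = 1.298e+06.
Re > 4000 → turbulent. Relative roughness ε/D = 5e-05/0.2403 = 0.000208. Haaland: 1/√f = -1.8 log₁₀[(0.000208/3.7)^1.11 + 6.9/1.298e+06] = -1.8 log₁₀[1.92e-05 + 5.32e-06] = 8.3, so f = 0.01452.
Darcy-Weisbach: ΔP = f(L/D)(ρV²/2) = 0.01452·(835.3/0.2403)·(1792·6.54²/2) = 0.01452·3476·3.832e+04 = 1.934e+06 Pa.
Head loss h_f = ΔP/(ρg) = 1.934e+06/(1792·9.81) = 110.0 m.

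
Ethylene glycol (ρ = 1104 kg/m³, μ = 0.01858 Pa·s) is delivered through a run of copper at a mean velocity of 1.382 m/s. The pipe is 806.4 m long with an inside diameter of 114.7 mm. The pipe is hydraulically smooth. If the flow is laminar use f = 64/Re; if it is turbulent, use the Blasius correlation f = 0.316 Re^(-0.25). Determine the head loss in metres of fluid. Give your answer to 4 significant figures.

h_f ≈ 21.95 m

Reynolds number Re = ρVD/μ = 1104 · 1.382 · 0.1147 / 0.0186 = 9419.
Re > 4000 → turbulent. Smooth-pipe (Blasius): f = 0.316 Re^(-0.25) = 0.316/(9419)^0.25 = 0.03208.
Darcy-Weisbach: ΔP = f(L/D)(ρV²/2) = 0.03208·(806.4/0.1147)·(1104·1.382²/2) = 0.03208·7031·1054 = 2.378e+05 Pa.
Head loss h_f = ΔP/(ρg) = 2.378e+05/(1104·9.81) = 21.95 m.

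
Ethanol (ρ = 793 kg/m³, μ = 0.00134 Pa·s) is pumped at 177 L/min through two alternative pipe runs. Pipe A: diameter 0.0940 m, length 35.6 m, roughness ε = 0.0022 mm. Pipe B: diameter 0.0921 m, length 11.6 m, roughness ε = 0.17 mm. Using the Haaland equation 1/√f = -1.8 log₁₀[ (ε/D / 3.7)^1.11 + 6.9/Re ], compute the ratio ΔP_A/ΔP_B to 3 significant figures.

ΔP_A/ΔP_B ≈ 2.42

Pipe A: V = Q/A = 0.00295/0.00694 = 0.4251 m/s; Re = 2.365e+04; ε/D = 2.34e-05; Haaland → f = 0.02474; ΔP_A = f(L/D)(ρV²/2) = 671.2 Pa.
Pipe B: V = Q/A = 0.00295/0.006662 = 0.4428 m/s; Re = 2.413e+04; ε/D = 0.00185; Haaland → f = 0.02835; ΔP_B = f(L/D)(ρV²/2) = 277.6 Pa.
ΔP_A/ΔP_B = 671.2/277.6 = 2.42.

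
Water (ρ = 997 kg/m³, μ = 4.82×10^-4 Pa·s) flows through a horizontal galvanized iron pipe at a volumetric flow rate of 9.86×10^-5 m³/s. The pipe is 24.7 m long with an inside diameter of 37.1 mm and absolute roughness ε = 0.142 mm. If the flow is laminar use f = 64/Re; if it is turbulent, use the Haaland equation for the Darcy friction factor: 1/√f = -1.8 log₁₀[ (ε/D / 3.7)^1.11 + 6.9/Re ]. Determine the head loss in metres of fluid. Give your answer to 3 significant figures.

Cross-sectional area A = πD²/4 = π(0.0371)²/4 = 0.001081 m²; mean velocity V = Q/A = 9.86e-05/0.001081 = 0.09121 m/s.
Reynolds number Re = ρVD/μ = 997 · 0.09121 · 0.0371 / 0.000482 = 6999.
Re > 4000 → turbulent. Relative roughness ε/D = 0.000142/0.0371 = 0.00383. Haaland: 1/√f = -1.8 log₁₀[(0.00383/3.7)^1.11 + 6.9/6999] = -1.8 log₁₀[0.000486 + 0.000986] = 5.098, so f = 0.03848.
Darcy-Weisbach: ΔP = f(L/D)(ρV²/2) = 0.03848·(24.7/0.0371)·(997·0.09121²/2) = 0.03848·665.8·4.147 = 106.2 Pa.
Head loss h_f = ΔP/(ρg) = 106.2/(997·9.81) = 0.0109 m.

h_f ≈ 0.0109 m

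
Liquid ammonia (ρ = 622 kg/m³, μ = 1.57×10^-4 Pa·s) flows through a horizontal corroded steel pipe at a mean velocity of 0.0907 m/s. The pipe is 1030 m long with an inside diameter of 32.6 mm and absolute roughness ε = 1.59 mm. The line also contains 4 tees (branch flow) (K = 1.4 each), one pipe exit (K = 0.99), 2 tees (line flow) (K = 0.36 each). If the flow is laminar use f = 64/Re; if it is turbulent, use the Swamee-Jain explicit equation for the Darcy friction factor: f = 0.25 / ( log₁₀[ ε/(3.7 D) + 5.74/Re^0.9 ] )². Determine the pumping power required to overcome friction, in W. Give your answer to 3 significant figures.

Reynolds number Re = ρVD/μ = 622 · 0.0907 · 0.0326 / 0.000157 = 1.171e+04.
Re > 4000 → turbulent. Relative roughness ε/D = 0.00159/0.0326 = 0.0488. Swamee-Jain: f = 0.25/(log₁₀[0.0488/3.7 + 5.74/1.171e+04^0.9])² = 0.25/(log₁₀[0.0132 + 0.00125])² = 0.25/(-1.841)² = 0.07379.
Total minor-loss coefficient ΣK = 4·1.4 + 1·0.99 + 2·0.36 = 7.31.
ΔP = [f·L/D + ΣK]·(ρV²/2) = [0.07379·1030/0.0326 + 7.31]·(622·0.0907²/2) = [2331 + 7.31]·2.558 = 5983 Pa.
Q = V·A = 0.0907·0.0008347 = 7.571e-05 m³/s.
Pumping power P = QΔP = 7.571e-05·5983 = 0.4530 W = 0.453 W.

P ≈ 0.453 W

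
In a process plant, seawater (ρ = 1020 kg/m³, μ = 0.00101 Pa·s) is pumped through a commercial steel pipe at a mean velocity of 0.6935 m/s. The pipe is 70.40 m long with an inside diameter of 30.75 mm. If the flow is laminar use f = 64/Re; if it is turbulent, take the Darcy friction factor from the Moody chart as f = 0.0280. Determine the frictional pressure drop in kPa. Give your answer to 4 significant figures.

ΔP ≈ 15.72 kPa

Reynolds number Re = ρVD/μ = 1020 · 0.6935 · 0.03075 / 0.00101 = 2.154e+04.
Re > 4000 → turbulent; use the Moody-chart value f = 0.0280.
Darcy-Weisbach: ΔP = f(L/D)(ρV²/2) = 0.028·(70.4/0.03075)·(1020·0.6935²/2) = 0.028·2289·245.3 = 1.572e+04 Pa.
ΔP = 1.572e+04 Pa = 15.72 kPa.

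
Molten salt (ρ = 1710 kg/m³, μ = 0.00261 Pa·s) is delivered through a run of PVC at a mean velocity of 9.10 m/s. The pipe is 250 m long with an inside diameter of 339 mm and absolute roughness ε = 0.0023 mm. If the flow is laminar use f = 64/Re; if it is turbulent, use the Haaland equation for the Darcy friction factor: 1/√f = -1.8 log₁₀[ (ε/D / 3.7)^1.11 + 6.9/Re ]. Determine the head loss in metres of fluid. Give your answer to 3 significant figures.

h_f ≈ 32.8 m

Reynolds number Re = ρVD/μ = 1710 · 9.1 · 0.339 / 0.00261 = 2.021e+06.
Re > 4000 → turbulent. Relative roughness ε/D = 2.3e-06/0.339 = 6.78e-06. Haaland: 1/√f = -1.8 log₁₀[(6.78e-06/3.7)^1.11 + 6.9/2.021e+06] = -1.8 log₁₀[4.29e-07 + 3.41e-06] = 9.748, so f = 0.01052.
Darcy-Weisbach: ΔP = f(L/D)(ρV²/2) = 0.01052·(250/0.339)·(1710·9.1²/2) = 0.01052·737.5·7.08e+04 = 5.495e+05 Pa.
Head loss h_f = ΔP/(ρg) = 5.495e+05/(1710·9.81) = 32.8 m.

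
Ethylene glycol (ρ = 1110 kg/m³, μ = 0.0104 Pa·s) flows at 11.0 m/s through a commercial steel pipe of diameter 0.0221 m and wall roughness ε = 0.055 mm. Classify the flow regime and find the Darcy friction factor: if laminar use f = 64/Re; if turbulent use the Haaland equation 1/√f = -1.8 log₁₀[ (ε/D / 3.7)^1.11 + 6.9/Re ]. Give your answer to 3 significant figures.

Re = ρVD/μ = 1110·11·0.0221/0.0104 = 2.595e+04.
Re > 4000 → turbulent. ε/D = 5.5e-05/0.0221 = 0.00249; Haaland: 1/√f = -1.8 log₁₀[0.000301 + 0.000266] = 5.843, so f = 0.02929.

f ≈ 0.0293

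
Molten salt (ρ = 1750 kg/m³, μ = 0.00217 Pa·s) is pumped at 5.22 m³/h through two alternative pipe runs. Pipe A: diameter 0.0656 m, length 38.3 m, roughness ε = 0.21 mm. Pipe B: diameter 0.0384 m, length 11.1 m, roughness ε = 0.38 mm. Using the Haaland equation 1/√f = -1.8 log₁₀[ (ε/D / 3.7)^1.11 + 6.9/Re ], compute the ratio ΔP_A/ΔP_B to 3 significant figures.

ΔP_A/ΔP_B ≈ 0.187

Pipe A: V = Q/A = 0.00145/0.00338 = 0.429 m/s; Re = 2.27e+04; ε/D = 0.0032; Haaland → f = 0.03104; ΔP_A = f(L/D)(ρV²/2) = 2918 Pa.
Pipe B: V = Q/A = 0.00145/0.001158 = 1.252 m/s; Re = 3.877e+04; ε/D = 0.0099; Haaland → f = 0.03927; ΔP_B = f(L/D)(ρV²/2) = 1.557e+04 Pa.
ΔP_A/ΔP_B = 2918/1.557e+04 = 0.187.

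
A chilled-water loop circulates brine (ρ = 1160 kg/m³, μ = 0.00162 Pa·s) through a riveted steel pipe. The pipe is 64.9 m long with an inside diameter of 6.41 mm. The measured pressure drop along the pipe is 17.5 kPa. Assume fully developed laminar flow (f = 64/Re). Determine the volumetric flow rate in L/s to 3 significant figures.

For laminar flow, f = 64/Re with Re = ρVD/μ, so Darcy-Weisbach reduces to ΔP = 32μLV/D². Solving for V: V = ΔP·D²/(32μL) = 1.75e+04·(0.00641)²/(32·0.00162·64.9) = 0.2137 m/s.
Check: Re = ρVD/μ = 1160·0.2137·0.00641/0.00162 = 980.9 < 2300, so the laminar assumption holds.
Q = V·A = 0.2137·(π/4·0.00641²) = 6.897e-06 m³/s = 0.00690 L/s.

Q ≈ 0.00690 L/s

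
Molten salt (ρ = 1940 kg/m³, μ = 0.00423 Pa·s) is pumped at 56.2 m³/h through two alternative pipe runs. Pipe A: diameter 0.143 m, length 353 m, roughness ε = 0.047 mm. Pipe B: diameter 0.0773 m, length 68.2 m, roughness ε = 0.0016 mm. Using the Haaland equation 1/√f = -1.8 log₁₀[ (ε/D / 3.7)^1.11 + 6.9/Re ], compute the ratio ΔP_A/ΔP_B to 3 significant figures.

Pipe A: V = Q/A = 0.01561/0.01606 = 0.972 m/s; Re = 6.375e+04; ε/D = 0.000329; Haaland → f = 0.02078; ΔP_A = f(L/D)(ρV²/2) = 4.702e+04 Pa.
Pipe B: V = Q/A = 0.01561/0.004693 = 3.326 m/s; Re = 1.179e+05; ε/D = 2.07e-05; Haaland → f = 0.01732; ΔP_B = f(L/D)(ρV²/2) = 1.64e+05 Pa.
ΔP_A/ΔP_B = 4.702e+04/1.64e+05 = 0.287.

ΔP_A/ΔP_B ≈ 0.287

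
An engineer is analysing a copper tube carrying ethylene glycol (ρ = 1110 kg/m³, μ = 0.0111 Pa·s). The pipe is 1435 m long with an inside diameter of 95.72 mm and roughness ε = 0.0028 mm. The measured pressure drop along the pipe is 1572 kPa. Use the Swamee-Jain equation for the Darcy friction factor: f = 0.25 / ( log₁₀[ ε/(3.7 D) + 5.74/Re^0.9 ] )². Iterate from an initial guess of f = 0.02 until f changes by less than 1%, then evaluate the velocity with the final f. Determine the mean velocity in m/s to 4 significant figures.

V ≈ 2.800 m/s

Rearranging Darcy-Weisbach: V = √(2·ΔP·D/(f·L·ρ)). With ε/D = 2.8e-06/0.09572 = 2.93e-05, iterate starting from f = 0.02:
  f = 0.02 → V = √(2·1.572e+06·0.09572/(0.02·1435·1110)) = 3.074 m/s; Re = ρVD/μ = 2.942e+04; f → 0.02357
  f = 0.02357 → V = 2.831 m/s; Re = 2.71e+04; f → 0.02404
  f = 0.02404 → V = 2.804 m/s; Re = 2.684e+04; f → 0.02409
Converged (Δf/f < 1%). With the final f = 0.02409: V = √(2·1.572e+06·0.09572/(0.02409·1435·1110)) = 2.8 m/s.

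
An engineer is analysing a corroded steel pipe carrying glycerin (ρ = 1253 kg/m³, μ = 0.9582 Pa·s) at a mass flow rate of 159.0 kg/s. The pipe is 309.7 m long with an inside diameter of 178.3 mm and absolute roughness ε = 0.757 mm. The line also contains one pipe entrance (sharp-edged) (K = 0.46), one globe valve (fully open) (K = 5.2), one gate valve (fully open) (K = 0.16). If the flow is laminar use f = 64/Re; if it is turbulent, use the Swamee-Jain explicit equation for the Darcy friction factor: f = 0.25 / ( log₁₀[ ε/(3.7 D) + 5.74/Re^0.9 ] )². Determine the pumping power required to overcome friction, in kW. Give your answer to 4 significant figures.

A = πD²/4 = π(0.1783)²/4 = 0.02497 m²; mean velocity V = ṁ/(ρA) = 159/(1253 · 0.02497) = 5.082 m/s.
Reynolds number Re = ρVD/μ = 1253 · 5.082 · 0.1783 / 0.958 = 1185.
Re < 2300 → laminar flow, so f = 64/Re = 64/1185 = 0.05401 (the turbulent correlation is not needed).
Total minor-loss coefficient ΣK = 1·0.46 + 1·5.2 + 1·0.16 = 5.82.
ΔP = [f·L/D + ΣK]·(ρV²/2) = [0.05401·309.7/0.1783 + 5.82]·(1253·5.082²/2) = [93.81 + 5.82]·1.618e+04 = 1.612e+06 Pa.
Q = ṁ/ρ = 159/1253 = 0.1269 m³/s.
Pumping power P = QΔP = 0.1269·1.612e+06 = 204590 W = 204.6 kW.

P ≈ 204.6 kW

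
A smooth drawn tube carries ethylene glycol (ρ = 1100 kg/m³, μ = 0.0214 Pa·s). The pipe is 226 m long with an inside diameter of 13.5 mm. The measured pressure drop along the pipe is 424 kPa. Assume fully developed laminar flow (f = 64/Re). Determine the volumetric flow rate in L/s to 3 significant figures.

Q ≈ 0.0715 L/s

For laminar flow, f = 64/Re with Re = ρVD/μ, so Darcy-Weisbach reduces to ΔP = 32μLV/D². Solving for V: V = ΔP·D²/(32μL) = 4.24e+05·(0.0135)²/(32·0.0214·226) = 0.4993 m/s.
Check: Re = ρVD/μ = 1100·0.4993·0.0135/0.0214 = 346.5 < 2300, so the laminar assumption holds.
Q = V·A = 0.4993·(π/4·0.0135²) = 7.147e-05 m³/s = 0.0715 L/s.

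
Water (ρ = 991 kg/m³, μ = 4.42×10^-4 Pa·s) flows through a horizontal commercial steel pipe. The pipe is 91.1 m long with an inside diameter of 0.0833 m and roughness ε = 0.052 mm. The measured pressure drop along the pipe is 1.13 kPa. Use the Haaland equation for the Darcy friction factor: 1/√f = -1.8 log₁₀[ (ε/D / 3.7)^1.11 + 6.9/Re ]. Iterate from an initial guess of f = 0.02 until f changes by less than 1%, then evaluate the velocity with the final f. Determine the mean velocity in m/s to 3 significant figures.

Rearranging Darcy-Weisbach: V = √(2·ΔP·D/(f·L·ρ)). With ε/D = 5.2e-05/0.0833 = 0.000624, iterate starting from f = 0.02:
  f = 0.02 → V = √(2·1130·0.0833/(0.02·91.1·991)) = 0.3229 m/s; Re = ρVD/μ = 6.031e+04; f → 0.02199
  f = 0.02199 → V = 0.3079 m/s; Re = 5.751e+04; f → 0.02215
Converged (Δf/f < 1%). With the final f = 0.02215: V = √(2·1130·0.0833/(0.02215·91.1·991)) = 0.3069 m/s.

V ≈ 0.307 m/s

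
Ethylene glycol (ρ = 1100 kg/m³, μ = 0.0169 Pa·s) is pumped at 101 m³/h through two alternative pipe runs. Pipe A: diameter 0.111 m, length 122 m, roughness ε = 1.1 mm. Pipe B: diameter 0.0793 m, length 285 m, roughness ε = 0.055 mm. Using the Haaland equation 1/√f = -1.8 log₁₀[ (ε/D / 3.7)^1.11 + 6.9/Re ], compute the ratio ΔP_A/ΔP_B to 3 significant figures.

ΔP_A/ΔP_B ≈ 0.129

Pipe A: V = Q/A = 0.02806/0.009677 = 2.899 m/s; Re = 2.095e+04; ε/D = 0.00991; Haaland → f = 0.04043; ΔP_A = f(L/D)(ρV²/2) = 2.054e+05 Pa.
Pipe B: V = Q/A = 0.02806/0.004939 = 5.68 m/s; Re = 2.932e+04; ε/D = 0.000694; Haaland → f = 0.02504; ΔP_B = f(L/D)(ρV²/2) = 1.597e+06 Pa.
ΔP_A/ΔP_B = 2.054e+05/1.597e+06 = 0.129.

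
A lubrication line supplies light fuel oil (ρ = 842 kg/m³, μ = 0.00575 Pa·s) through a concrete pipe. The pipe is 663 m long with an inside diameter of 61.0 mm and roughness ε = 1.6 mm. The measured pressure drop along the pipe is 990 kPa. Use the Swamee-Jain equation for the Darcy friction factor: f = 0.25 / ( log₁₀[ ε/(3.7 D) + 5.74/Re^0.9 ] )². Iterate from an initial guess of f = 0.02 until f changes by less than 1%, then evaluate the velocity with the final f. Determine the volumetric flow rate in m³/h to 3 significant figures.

Q ≈ 20.5 m³/h

Rearranging Darcy-Weisbach: V = √(2·ΔP·D/(f·L·ρ)). With ε/D = 0.0016/0.061 = 0.0262, iterate starting from f = 0.02:
  f = 0.02 → V = √(2·9.9e+05·0.061/(0.02·663·842)) = 3.289 m/s; Re = ρVD/μ = 2.938e+04; f → 0.05577
  f = 0.05577 → V = 1.97 m/s; Re = 1.759e+04; f → 0.05673
  f = 0.05673 → V = 1.953 m/s; Re = 1.744e+04; f → 0.05675
Converged (Δf/f < 1%). With the final f = 0.05675: V = √(2·9.9e+05·0.061/(0.05675·663·842)) = 1.953 m/s.
Q = V·A = 1.953·(π/4·0.061²) = 0.005706 m³/s = 20.5 m³/h.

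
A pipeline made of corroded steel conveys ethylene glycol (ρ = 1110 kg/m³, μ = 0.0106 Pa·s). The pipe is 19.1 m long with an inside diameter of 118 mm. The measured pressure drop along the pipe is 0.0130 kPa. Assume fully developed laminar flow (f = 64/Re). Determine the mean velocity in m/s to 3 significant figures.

V ≈ 0.0279 m/s

For laminar flow, f = 64/Re with Re = ρVD/μ, so Darcy-Weisbach reduces to ΔP = 32μLV/D². Solving for V: V = ΔP·D²/(32μL) = 13·(0.118)²/(32·0.0106·19.1) = 0.02794 m/s.
Check: Re = ρVD/μ = 1110·0.02794·0.118/0.0106 = 345.2 < 2300, so the laminar assumption holds.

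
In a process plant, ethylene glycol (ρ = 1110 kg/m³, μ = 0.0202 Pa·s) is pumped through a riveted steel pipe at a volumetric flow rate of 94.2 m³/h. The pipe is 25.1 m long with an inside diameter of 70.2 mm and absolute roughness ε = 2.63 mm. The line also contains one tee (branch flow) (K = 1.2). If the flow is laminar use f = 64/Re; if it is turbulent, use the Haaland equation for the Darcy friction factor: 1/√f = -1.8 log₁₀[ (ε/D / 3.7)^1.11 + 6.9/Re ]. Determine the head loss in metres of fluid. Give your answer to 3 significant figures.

h_f ≈ 56.1 m

Q = 94.2 m³/h = 94.2/3600 = 0.02617 m³/s.
Cross-sectional area A = πD²/4 = π(0.0702)²/4 = 0.00387 m²; mean velocity V = Q/A = 0.02617/0.00387 = 6.761 m/s.
Reynolds number Re = ρVD/μ = 1110 · 6.761 · 0.0702 / 0.0202 = 2.608e+04.
Re > 4000 → turbulent. Relative roughness ε/D = 0.00263/0.0702 = 0.0375. Haaland: 1/√f = -1.8 log₁₀[(0.0375/3.7)^1.11 + 6.9/2.608e+04] = -1.8 log₁₀[0.00611 + 0.000265] = 3.952, so f = 0.06403.
Total minor-loss coefficient ΣK = 1·1.2 = 1.2.
ΔP = [f·L/D + ΣK]·(ρV²/2) = [0.06403·25.1/0.0702 + 1.2]·(1110·6.761²/2) = [22.89 + 1.2]·2.537e+04 = 6.111e+05 Pa.
Head loss h_f = ΔP/(ρg) = 6.111e+05/(1110·9.81) = 56.1 m.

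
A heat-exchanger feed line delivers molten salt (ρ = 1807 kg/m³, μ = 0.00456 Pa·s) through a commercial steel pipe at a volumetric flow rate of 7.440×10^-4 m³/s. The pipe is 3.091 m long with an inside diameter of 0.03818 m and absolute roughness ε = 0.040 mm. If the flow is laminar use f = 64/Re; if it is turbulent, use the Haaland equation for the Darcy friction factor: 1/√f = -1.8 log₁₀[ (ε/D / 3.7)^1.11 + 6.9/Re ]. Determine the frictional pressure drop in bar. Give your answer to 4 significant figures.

Cross-sectional area A = πD²/4 = π(0.03818)²/4 = 0.001145 m²; mean velocity V = Q/A = 0.000744/0.001145 = 0.6498 m/s.
Reynolds number Re = ρVD/μ = 1807 · 0.6498 · 0.03818 / 0.00456 = 9832.
Re > 4000 → turbulent. Relative roughness ε/D = 4e-05/0.03818 = 0.00105. Haaland: 1/√f = -1.8 log₁₀[(0.00105/3.7)^1.11 + 6.9/9832] = -1.8 log₁₀[0.000115 + 0.000702] = 5.558, so f = 0.03237.
Darcy-Weisbach: ΔP = f(L/D)(ρV²/2) = 0.03237·(3.091/0.03818)·(1807·0.6498²/2) = 0.03237·80.96·381.5 = 1000 Pa.
ΔP = 1000 Pa = 0.01000 bar.

ΔP ≈ 0.01000 bar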